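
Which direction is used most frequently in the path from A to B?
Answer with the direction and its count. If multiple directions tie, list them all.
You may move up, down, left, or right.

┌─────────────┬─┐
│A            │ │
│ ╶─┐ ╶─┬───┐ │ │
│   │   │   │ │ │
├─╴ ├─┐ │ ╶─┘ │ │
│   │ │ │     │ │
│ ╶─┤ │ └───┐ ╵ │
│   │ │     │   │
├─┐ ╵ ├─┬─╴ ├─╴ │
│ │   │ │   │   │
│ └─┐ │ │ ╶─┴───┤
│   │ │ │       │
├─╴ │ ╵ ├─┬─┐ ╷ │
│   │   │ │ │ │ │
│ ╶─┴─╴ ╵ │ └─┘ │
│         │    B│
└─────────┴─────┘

Directions: right, right, down, right, down, down, right, right, down, left, down, right, right, right, down, down
Counts: {'right': 8, 'down': 7, 'left': 1}
Most common: right (8 times)

Solution:

┌─────────────┬─┐
│A → ↓        │ │
│ ╶─┐ ╶─┬───┐ │ │
│   │↳ ↓│   │ │ │
├─╴ ├─┐ │ ╶─┘ │ │
│   │ │↓│     │ │
│ ╶─┤ │ └───┐ ╵ │
│   │ │↳ → ↓│   │
├─┐ ╵ ├─┬─╴ ├─╴ │
│ │   │ │↓ ↲│   │
│ └─┐ │ │ ╶─┴───┤
│   │ │ │↳ → → ↓│
├─╴ │ ╵ ├─┬─┐ ╷ │
│   │   │ │ │ │↓│
│ ╶─┴─╴ ╵ │ └─┘ │
│         │    B│
└─────────┴─────┘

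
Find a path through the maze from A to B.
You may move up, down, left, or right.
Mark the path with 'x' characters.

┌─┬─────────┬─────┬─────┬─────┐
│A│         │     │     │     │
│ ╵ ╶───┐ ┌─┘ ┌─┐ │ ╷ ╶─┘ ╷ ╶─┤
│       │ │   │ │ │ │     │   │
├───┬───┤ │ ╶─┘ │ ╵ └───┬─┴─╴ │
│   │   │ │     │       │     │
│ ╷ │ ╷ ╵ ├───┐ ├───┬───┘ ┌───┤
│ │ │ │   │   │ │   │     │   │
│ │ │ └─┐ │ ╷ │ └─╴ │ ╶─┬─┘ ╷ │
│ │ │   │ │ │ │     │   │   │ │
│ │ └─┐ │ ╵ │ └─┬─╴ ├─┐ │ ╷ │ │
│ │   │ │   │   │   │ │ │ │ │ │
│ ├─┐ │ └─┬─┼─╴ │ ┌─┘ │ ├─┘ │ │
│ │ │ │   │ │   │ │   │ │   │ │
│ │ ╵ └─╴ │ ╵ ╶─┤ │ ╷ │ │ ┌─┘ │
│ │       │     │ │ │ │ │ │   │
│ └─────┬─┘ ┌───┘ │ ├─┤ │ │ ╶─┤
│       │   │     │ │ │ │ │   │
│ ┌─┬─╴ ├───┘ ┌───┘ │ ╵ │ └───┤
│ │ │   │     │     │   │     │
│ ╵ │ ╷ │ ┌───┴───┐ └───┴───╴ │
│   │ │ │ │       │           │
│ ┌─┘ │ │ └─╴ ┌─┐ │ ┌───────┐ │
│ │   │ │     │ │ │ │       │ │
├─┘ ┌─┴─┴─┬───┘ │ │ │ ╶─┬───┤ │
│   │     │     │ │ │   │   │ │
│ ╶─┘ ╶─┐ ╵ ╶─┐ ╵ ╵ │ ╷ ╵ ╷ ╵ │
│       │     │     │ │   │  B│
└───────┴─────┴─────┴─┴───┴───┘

Finding the shortest path through the maze:
Path length: 69 steps
Directions: down → right → up → right → right → right → down → down → down → left → up → left → down → down → right → down → down → right → down → left → left → up → up → left → up → up → up → left → down → down → down → down → down → down → right → right → right → down → left → down → down → left → down → left → down → right → right → up → right → right → down → right → up → right → right → down → right → right → up → up → up → right → right → right → right → right → down → down → down

Solution:

┌─┬─────────┬─────┬─────┬─────┐
│A│x x x x  │     │     │     │
│ ╵ ╶───┐ ┌─┘ ┌─┐ │ ╷ ╶─┘ ╷ ╶─┤
│x x    │x│   │ │ │ │     │   │
├───┬───┤ │ ╶─┘ │ ╵ └───┬─┴─╴ │
│x x│x x│x│     │       │     │
│ ╷ │ ╷ ╵ ├───┐ ├───┬───┘ ┌───┤
│x│x│x│x x│   │ │   │     │   │
│ │ │ └─┐ │ ╷ │ └─╴ │ ╶─┬─┘ ╷ │
│x│x│x x│ │ │ │     │   │   │ │
│ │ └─┐ │ ╵ │ └─┬─╴ ├─┐ │ ╷ │ │
│x│x x│x│   │   │   │ │ │ │ │ │
│ ├─┐ │ └─┬─┼─╴ │ ┌─┘ │ ├─┘ │ │
│x│ │x│x x│ │   │ │   │ │   │ │
│ │ ╵ └─╴ │ ╵ ╶─┤ │ ╷ │ │ ┌─┘ │
│x│  x x x│     │ │ │ │ │ │   │
│ └─────┬─┘ ┌───┘ │ ├─┤ │ │ ╶─┤
│x x x x│   │     │ │ │ │ │   │
│ ┌─┬─╴ ├───┘ ┌───┘ │ ╵ │ └───┤
│ │ │x x│     │     │   │     │
│ ╵ │ ╷ │ ┌───┴───┐ └───┴───╴ │
│   │x│ │ │       │x x x x x x│
│ ┌─┘ │ │ └─╴ ┌─┐ │ ┌───────┐ │
│ │x x│ │     │ │ │x│       │x│
├─┘ ┌─┴─┴─┬───┘ │ │ │ ╶─┬───┤ │
│x x│x x x│x x x│ │x│   │   │x│
│ ╶─┘ ╶─┐ ╵ ╶─┐ ╵ ╵ │ ╷ ╵ ╷ ╵ │
│x x x  │x x  │x x x│ │   │  B│
└───────┴─────┴─────┴─┴───┴───┘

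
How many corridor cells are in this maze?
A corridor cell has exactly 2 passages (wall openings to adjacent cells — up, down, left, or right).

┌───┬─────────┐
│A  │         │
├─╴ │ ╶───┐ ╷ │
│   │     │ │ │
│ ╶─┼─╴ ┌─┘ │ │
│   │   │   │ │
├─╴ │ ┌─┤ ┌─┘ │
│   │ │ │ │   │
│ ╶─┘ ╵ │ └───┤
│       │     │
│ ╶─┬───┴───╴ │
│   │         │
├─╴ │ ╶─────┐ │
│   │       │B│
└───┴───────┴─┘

Counting cells with exactly 2 passages:
Total corridor cells: 37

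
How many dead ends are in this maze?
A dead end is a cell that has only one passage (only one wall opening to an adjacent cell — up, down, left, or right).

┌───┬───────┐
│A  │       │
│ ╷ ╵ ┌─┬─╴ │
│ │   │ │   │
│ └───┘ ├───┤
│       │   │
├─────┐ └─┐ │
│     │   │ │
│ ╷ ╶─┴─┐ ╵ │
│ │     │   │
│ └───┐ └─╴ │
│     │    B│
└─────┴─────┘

Checking each cell for number of passages:

Dead ends found at positions:
  (1, 3)
  (1, 4)
  (2, 4)
  (3, 2)
  (5, 2)
Total dead ends: 5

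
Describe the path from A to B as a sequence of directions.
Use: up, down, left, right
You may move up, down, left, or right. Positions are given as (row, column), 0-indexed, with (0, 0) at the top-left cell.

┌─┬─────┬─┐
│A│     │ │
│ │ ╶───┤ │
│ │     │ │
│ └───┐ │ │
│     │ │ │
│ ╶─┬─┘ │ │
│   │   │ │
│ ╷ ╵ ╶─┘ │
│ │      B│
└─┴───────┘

Finding the path and converting it to directions:
Path through cells: (0,0) → (1,0) → (2,0) → (3,0) → (3,1) → (4,1) → (4,2) → (4,3) → (4,4)
Directions: down, down, down, right, down, right, right, right

Solution:

┌─┬─────┬─┐
│A│     │ │
│ │ ╶───┤ │
│↓│     │ │
│ └───┐ │ │
│↓    │ │ │
│ ╶─┬─┘ │ │
│↳ ↓│   │ │
│ ╷ ╵ ╶─┘ │
│ │↳ → → B│
└─┴───────┘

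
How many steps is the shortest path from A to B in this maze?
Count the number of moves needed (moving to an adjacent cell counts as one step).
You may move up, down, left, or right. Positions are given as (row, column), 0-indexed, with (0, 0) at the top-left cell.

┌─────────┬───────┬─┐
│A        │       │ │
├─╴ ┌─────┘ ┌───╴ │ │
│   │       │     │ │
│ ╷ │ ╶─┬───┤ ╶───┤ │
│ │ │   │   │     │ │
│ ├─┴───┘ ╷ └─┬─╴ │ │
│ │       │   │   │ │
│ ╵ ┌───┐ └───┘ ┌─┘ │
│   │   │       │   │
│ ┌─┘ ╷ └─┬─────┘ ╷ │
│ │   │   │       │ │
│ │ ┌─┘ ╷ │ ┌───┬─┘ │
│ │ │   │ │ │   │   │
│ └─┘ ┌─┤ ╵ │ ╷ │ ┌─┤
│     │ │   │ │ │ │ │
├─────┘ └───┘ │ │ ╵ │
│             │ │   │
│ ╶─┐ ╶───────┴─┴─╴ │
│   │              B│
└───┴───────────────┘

Using BFS to find shortest path:
Start: (0, 0), End: (9, 9)
Path found:
(0,0) → (0,1) → (1,1) → (1,0) → (2,0) → (3,0) → (4,0) → (5,0) → (6,0) → (7,0) → (7,1) → (7,2) → (6,2) → (6,3) → (5,3) → (5,4) → (6,4) → (7,4) → (7,5) → (6,5) → (5,5) → (5,6) → (5,7) → (5,8) → (4,8) → (4,9) → (5,9) → (6,9) → (6,8) → (7,8) → (8,8) → (8,9) → (9,9)
Number of steps: 32

Solution:

┌─────────┬───────┬─┐
│A ↓      │       │ │
├─╴ ┌─────┘ ┌───╴ │ │
│↓ ↲│       │     │ │
│ ╷ │ ╶─┬───┤ ╶───┤ │
│↓│ │   │   │     │ │
│ ├─┴───┘ ╷ └─┬─╴ │ │
│↓│       │   │   │ │
│ ╵ ┌───┐ └───┘ ┌─┘ │
│↓  │   │       │↱ ↓│
│ ┌─┘ ╷ └─┬─────┘ ╷ │
│↓│   │↱ ↓│↱ → → ↑│↓│
│ │ ┌─┘ ╷ │ ┌───┬─┘ │
│↓│ │↱ ↑│↓│↑│   │↓ ↲│
│ └─┘ ┌─┤ ╵ │ ╷ │ ┌─┤
│↳ → ↑│ │↳ ↑│ │ │↓│ │
├─────┘ └───┘ │ │ ╵ │
│             │ │↳ ↓│
│ ╶─┐ ╶───────┴─┴─╴ │
│   │              B│
└───┴───────────────┘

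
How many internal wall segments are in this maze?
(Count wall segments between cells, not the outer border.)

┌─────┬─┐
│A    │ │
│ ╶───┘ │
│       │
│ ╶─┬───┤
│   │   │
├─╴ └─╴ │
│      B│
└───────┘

Counting internal wall segments:
Total internal walls: 9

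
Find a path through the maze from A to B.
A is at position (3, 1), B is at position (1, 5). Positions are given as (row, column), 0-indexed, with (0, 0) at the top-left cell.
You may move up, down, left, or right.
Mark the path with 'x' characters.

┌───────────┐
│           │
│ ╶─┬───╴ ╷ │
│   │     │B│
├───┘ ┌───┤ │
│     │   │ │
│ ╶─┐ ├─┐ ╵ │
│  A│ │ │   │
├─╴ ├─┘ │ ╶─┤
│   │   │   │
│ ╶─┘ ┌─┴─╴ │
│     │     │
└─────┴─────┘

Finding the shortest path from (3, 1) to (1, 5):
Path length: 10 steps
Directions: left → up → right → right → up → right → right → up → right → down

Solution:

┌───────────┐
│        x x│
│ ╶─┬───╴ ╷ │
│   │x x x│B│
├───┘ ┌───┤ │
│x x x│   │ │
│ ╶─┐ ├─┐ ╵ │
│x A│ │ │   │
├─╴ ├─┘ │ ╶─┤
│   │   │   │
│ ╶─┘ ┌─┴─╴ │
│     │     │
└─────┴─────┘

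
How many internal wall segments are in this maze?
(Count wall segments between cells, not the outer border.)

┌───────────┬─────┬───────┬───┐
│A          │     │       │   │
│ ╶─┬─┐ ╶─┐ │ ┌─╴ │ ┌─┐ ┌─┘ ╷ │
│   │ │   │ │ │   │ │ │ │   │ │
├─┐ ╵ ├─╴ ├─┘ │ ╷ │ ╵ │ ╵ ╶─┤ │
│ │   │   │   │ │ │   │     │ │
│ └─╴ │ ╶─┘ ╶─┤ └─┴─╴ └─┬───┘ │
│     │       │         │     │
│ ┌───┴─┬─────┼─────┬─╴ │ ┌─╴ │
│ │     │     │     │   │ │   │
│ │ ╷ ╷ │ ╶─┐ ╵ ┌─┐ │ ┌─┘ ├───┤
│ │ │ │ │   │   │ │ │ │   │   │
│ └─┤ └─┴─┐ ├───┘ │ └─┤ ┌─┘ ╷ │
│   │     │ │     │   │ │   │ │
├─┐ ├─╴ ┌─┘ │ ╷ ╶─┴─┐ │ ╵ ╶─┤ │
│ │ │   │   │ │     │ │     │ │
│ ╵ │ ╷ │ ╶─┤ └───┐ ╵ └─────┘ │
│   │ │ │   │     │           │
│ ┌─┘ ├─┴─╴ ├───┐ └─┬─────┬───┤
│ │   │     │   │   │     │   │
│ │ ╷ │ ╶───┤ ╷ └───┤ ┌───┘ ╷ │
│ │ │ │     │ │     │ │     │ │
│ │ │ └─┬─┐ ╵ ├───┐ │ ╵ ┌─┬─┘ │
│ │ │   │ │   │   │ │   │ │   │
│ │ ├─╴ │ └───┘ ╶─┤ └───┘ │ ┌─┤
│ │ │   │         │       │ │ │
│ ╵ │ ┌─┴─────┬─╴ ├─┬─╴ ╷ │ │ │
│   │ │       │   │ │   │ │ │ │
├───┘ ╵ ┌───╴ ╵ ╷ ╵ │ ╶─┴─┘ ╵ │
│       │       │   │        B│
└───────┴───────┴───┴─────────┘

Counting internal wall segments:
Total internal walls: 196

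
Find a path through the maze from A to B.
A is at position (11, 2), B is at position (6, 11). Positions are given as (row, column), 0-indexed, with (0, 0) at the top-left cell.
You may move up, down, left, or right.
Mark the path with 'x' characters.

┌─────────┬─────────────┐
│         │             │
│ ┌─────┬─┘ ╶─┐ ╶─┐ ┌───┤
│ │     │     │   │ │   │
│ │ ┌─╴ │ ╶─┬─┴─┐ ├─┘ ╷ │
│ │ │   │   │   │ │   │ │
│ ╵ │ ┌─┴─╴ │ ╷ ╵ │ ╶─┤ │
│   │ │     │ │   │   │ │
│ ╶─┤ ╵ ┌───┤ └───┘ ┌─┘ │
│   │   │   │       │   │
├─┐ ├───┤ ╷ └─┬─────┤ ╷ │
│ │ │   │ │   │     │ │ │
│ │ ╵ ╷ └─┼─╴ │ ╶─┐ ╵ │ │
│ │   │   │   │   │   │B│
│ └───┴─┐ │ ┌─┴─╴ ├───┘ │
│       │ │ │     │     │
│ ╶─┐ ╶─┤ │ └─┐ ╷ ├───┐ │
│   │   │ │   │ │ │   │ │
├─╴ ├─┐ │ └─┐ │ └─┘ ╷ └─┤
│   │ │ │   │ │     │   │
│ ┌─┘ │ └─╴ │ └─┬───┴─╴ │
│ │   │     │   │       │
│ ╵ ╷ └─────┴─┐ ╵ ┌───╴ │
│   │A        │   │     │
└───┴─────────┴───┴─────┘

Finding the shortest path from (11, 2) to (6, 11):
Path length: 74 steps
Directions: up → left → down → left → up → up → right → up → left → up → right → right → down → right → down → down → right → right → up → left → up → up → up → left → up → left → down → left → up → up → left → up → right → up → up → right → right → down → left → down → down → right → up → right → right → up → left → up → right → up → right → right → down → right → down → down → left → up → left → down → down → right → right → right → up → up → right → up → right → down → down → down → down → down

Solution:

┌─────────┬─────────────┐
│         │x x x        │
│ ┌─────┬─┘ ╶─┐ ╶─┐ ┌───┤
│ │x x x│x x  │x x│ │x x│
│ │ ┌─╴ │ ╶─┬─┴─┐ ├─┘ ╷ │
│ │x│x x│x x│x x│x│x x│x│
│ ╵ │ ┌─┴─╴ │ ╷ ╵ │ ╶─┤ │
│x x│x│x x x│x│x x│x  │x│
│ ╶─┤ ╵ ┌───┤ └───┘ ┌─┘ │
│x x│x x│   │x x x x│  x│
├─┐ ├───┤ ╷ └─┬─────┤ ╷ │
│ │x│x x│ │   │     │ │x│
│ │ ╵ ╷ └─┼─╴ │ ╶─┐ ╵ │ │
│ │x x│x x│   │   │   │B│
│ └───┴─┐ │ ┌─┴─╴ ├───┘ │
│x x x  │x│ │     │     │
│ ╶─┐ ╶─┤ │ └─┐ ╷ ├───┐ │
│x x│x x│x│   │ │ │   │ │
├─╴ ├─┐ │ └─┐ │ └─┘ ╷ └─┤
│x x│ │x│x x│ │     │   │
│ ┌─┘ │ └─╴ │ └─┬───┴─╴ │
│x│x x│x x x│   │       │
│ ╵ ╷ └─────┴─┐ ╵ ┌───╴ │
│x x│A        │   │     │
└───┴─────────┴───┴─────┘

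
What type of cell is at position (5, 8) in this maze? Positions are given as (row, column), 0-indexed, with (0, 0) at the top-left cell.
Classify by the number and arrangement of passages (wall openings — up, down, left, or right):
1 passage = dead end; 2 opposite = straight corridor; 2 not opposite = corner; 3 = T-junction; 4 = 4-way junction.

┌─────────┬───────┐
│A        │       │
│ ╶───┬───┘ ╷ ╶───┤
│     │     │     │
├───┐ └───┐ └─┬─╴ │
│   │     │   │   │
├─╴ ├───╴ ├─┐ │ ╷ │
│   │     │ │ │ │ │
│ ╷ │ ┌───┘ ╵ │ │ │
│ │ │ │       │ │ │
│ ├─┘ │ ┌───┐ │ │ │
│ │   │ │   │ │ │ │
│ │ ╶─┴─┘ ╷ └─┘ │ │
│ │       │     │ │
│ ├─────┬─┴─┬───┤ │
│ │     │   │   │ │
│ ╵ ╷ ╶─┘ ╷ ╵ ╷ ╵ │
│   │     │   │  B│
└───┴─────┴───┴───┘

Checking cell at (5, 8):
Number of passages: 2
Cell type: straight corridor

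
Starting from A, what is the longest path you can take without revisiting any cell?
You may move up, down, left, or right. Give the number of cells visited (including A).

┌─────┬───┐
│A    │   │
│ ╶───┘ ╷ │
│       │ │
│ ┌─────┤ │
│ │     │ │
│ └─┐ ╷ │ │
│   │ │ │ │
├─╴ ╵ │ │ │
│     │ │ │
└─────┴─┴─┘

Finding longest simple path using DFS:
Start: (0, 0)
Longest path visits 12 cells
Path: A → down → down → down → right → down → right → up → up → right → down → down

Solution:

┌─────┬───┐
│A    │   │
│ ╶───┘ ╷ │
│↓      │ │
│ ┌─────┤ │
│↓│  ↱ ↓│ │
│ └─┐ ╷ │ │
│↳ ↓│↑│↓│ │
├─╴ ╵ │ │ │
│  ↳ ↑│B│ │
└─────┴─┴─┘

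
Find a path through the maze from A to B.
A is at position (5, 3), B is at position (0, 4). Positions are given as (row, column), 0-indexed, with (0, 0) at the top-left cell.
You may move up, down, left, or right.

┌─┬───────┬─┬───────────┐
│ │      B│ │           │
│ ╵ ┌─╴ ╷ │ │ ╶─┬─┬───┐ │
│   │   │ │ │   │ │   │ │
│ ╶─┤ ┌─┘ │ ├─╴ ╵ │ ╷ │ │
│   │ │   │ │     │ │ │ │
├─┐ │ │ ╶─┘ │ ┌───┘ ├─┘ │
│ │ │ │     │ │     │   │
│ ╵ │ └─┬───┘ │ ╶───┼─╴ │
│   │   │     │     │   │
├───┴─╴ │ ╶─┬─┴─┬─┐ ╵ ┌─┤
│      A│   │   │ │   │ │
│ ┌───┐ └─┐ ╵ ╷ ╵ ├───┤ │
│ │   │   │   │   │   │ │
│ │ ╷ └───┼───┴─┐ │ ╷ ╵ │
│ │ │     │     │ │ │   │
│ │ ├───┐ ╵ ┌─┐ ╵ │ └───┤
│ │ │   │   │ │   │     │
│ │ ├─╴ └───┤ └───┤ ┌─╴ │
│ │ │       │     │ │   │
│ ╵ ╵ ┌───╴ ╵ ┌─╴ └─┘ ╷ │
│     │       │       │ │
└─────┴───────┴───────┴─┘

Finding the shortest path from (5, 3) to (0, 4):
Path length: 8 steps
Directions: up → left → up → up → up → right → up → right

Solution:

┌─┬───────┬─┬───────────┐
│ │    ↱ B│ │           │
│ ╵ ┌─╴ ╷ │ │ ╶─┬─┬───┐ │
│   │↱ ↑│ │ │   │ │   │ │
│ ╶─┤ ┌─┘ │ ├─╴ ╵ │ ╷ │ │
│   │↑│   │ │     │ │ │ │
├─┐ │ │ ╶─┘ │ ┌───┘ ├─┘ │
│ │ │↑│     │ │     │   │
│ ╵ │ └─┬───┘ │ ╶───┼─╴ │
│   │↑ ↰│     │     │   │
├───┴─╴ │ ╶─┬─┴─┬─┐ ╵ ┌─┤
│      A│   │   │ │   │ │
│ ┌───┐ └─┐ ╵ ╷ ╵ ├───┤ │
│ │   │   │   │   │   │ │
│ │ ╷ └───┼───┴─┐ │ ╷ ╵ │
│ │ │     │     │ │ │   │
│ │ ├───┐ ╵ ┌─┐ ╵ │ └───┤
│ │ │   │   │ │   │     │
│ │ ├─╴ └───┤ └───┤ ┌─╴ │
│ │ │       │     │ │   │
│ ╵ ╵ ┌───╴ ╵ ┌─╴ └─┘ ╷ │
│     │       │       │ │
└─────┴───────┴───────┴─┘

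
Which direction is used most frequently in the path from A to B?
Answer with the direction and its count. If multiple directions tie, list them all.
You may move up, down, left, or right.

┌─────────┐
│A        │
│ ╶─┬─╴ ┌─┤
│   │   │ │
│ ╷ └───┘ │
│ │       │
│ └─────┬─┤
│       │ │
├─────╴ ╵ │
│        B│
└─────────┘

Directions: down, down, down, right, right, right, down, right
Counts: {'down': 4, 'right': 4}
Most common: down and right (tied at 4 times each)

Solution:

┌─────────┐
│A        │
│ ╶─┬─╴ ┌─┤
│↓  │   │ │
│ ╷ └───┘ │
│↓│       │
│ └─────┬─┤
│↳ → → ↓│ │
├─────╴ ╵ │
│      ↳ B│
└─────────┘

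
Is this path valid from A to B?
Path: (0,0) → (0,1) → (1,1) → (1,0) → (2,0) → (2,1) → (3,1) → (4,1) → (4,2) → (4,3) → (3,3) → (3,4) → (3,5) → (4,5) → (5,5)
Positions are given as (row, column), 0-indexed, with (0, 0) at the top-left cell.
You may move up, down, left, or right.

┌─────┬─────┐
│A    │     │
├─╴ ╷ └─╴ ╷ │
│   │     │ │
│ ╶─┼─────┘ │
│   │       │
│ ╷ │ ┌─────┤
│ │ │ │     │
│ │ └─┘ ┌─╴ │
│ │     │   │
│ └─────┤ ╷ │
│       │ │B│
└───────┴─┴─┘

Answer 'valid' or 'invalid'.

Checking path validity:
Result: All consecutive moves are passable.

valid

Correct solution:

┌─────┬─────┐
│A ↓  │     │
├─╴ ╷ └─╴ ╷ │
│↓ ↲│     │ │
│ ╶─┼─────┘ │
│↳ ↓│       │
│ ╷ │ ┌─────┤
│ │↓│ │↱ → ↓│
│ │ └─┘ ┌─╴ │
│ │↳ → ↑│  ↓│
│ └─────┤ ╷ │
│       │ │B│
└───────┴─┴─┘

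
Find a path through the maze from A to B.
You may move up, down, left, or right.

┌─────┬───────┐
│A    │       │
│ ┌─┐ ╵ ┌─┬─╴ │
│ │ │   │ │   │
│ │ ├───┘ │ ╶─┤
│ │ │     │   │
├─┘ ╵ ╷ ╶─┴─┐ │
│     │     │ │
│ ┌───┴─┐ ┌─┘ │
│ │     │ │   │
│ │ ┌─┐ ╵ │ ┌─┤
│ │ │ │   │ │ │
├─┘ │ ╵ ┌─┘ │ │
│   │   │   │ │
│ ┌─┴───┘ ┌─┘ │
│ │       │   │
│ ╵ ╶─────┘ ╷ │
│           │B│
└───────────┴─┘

Finding the shortest path through the maze:
Path length: 30 steps
Directions: right → right → down → right → up → right → right → right → down → left → down → right → down → down → left → down → down → left → down → left → left → left → down → right → right → right → right → up → right → down

Solution:

┌─────┬───────┐
│A → ↓│↱ → → ↓│
│ ┌─┐ ╵ ┌─┬─╴ │
│ │ │↳ ↑│ │↓ ↲│
│ │ ├───┘ │ ╶─┤
│ │ │     │↳ ↓│
├─┘ ╵ ╷ ╶─┴─┐ │
│     │     │↓│
│ ┌───┴─┐ ┌─┘ │
│ │     │ │↓ ↲│
│ │ ┌─┐ ╵ │ ┌─┤
│ │ │ │   │↓│ │
├─┘ │ ╵ ┌─┘ │ │
│   │   │↓ ↲│ │
│ ┌─┴───┘ ┌─┘ │
│ │↓ ← ← ↲│↱ ↓│
│ ╵ ╶─────┘ ╷ │
│  ↳ → → → ↑│B│
└───────────┴─┘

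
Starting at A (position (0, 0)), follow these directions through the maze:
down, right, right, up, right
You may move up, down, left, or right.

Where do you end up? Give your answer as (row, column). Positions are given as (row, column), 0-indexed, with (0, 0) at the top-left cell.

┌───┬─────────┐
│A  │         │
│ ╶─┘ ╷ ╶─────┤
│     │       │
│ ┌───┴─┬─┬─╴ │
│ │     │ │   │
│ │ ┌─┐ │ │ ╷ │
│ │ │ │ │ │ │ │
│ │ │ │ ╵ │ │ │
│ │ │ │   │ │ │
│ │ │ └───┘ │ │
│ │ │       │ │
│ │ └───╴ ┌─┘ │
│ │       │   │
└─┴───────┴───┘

Following directions step by step:
Start: (0, 0)
  down: (0, 0) → (1, 0)
  right: (1, 0) → (1, 1)
  right: (1, 1) → (1, 2)
  up: (1, 2) → (0, 2)
  right: (0, 2) → (0, 3)
Final position: (0, 3)

Path taken:

┌───┬─────────┐
│A  │↱ B      │
│ ╶─┘ ╷ ╶─────┤
│↳ → ↑│       │
│ ┌───┴─┬─┬─╴ │
│ │     │ │   │
│ │ ┌─┐ │ │ ╷ │
│ │ │ │ │ │ │ │
│ │ │ │ ╵ │ │ │
│ │ │ │   │ │ │
│ │ │ └───┘ │ │
│ │ │       │ │
│ │ └───╴ ┌─┘ │
│ │       │   │
└─┴───────┴───┘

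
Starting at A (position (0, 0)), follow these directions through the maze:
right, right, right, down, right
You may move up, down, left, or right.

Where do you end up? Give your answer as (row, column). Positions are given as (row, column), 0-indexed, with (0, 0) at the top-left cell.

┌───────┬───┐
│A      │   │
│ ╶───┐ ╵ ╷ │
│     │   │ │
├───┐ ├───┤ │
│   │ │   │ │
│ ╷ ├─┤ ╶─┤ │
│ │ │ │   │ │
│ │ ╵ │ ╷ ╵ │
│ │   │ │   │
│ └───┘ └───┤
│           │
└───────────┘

Following directions step by step:
Start: (0, 0)
  right: (0, 0) → (0, 1)
  right: (0, 1) → (0, 2)
  right: (0, 2) → (0, 3)
  down: (0, 3) → (1, 3)
  right: (1, 3) → (1, 4)
Final position: (1, 4)

Path taken:

┌───────┬───┐
│A → → ↓│   │
│ ╶───┐ ╵ ╷ │
│     │↳ B│ │
├───┐ ├───┤ │
│   │ │   │ │
│ ╷ ├─┤ ╶─┤ │
│ │ │ │   │ │
│ │ ╵ │ ╷ ╵ │
│ │   │ │   │
│ └───┘ └───┤
│           │
└───────────┘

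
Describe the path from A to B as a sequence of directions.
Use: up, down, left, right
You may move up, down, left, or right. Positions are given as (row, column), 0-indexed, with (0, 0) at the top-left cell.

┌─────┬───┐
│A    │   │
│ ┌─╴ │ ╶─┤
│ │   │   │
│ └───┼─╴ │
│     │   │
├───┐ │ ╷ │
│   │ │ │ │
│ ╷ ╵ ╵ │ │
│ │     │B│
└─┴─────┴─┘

Finding the path and converting it to directions:
Path through cells: (0,0) → (1,0) → (2,0) → (2,1) → (2,2) → (3,2) → (4,2) → (4,3) → (3,3) → (2,3) → (2,4) → (3,4) → (4,4)
Directions: down, down, right, right, down, down, right, up, up, right, down, down

Solution:

┌─────┬───┐
│A    │   │
│ ┌─╴ │ ╶─┤
│↓│   │   │
│ └───┼─╴ │
│↳ → ↓│↱ ↓│
├───┐ │ ╷ │
│   │↓│↑│↓│
│ ╷ ╵ ╵ │ │
│ │  ↳ ↑│B│
└─┴─────┴─┘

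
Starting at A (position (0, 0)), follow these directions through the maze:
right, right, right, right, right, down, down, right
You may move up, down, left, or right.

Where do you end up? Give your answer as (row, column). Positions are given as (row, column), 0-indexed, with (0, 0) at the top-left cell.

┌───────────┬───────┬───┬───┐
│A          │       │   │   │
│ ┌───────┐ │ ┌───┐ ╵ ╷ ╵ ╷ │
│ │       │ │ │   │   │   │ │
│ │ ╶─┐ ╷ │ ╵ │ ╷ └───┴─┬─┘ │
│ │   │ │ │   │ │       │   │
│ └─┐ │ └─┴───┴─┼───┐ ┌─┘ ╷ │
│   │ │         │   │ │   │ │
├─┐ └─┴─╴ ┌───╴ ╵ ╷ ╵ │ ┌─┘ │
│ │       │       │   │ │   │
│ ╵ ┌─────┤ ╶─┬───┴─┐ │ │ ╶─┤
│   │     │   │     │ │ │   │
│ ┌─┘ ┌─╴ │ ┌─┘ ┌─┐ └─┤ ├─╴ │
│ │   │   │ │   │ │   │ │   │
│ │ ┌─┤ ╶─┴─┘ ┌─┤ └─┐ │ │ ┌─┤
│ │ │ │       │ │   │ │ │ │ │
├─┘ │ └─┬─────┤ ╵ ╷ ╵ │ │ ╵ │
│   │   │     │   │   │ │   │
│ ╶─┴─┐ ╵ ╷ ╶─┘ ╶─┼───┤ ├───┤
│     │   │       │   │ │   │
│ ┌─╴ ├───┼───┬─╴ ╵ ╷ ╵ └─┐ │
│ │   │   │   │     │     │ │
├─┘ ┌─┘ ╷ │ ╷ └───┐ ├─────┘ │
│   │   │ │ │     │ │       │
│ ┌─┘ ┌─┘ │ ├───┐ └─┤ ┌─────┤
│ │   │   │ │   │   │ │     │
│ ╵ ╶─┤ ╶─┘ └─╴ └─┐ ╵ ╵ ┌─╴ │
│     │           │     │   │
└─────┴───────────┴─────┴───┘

Following directions step by step:
Start: (0, 0)
  right: (0, 0) → (0, 1)
  right: (0, 1) → (0, 2)
  right: (0, 2) → (0, 3)
  right: (0, 3) → (0, 4)
  right: (0, 4) → (0, 5)
  down: (0, 5) → (1, 5)
  down: (1, 5) → (2, 5)
  right: (2, 5) → (2, 6)
Final position: (2, 6)

Path taken:

┌───────────┬───────┬───┬───┐
│A → → → → ↓│       │   │   │
│ ┌───────┐ │ ┌───┐ ╵ ╷ ╵ ╷ │
│ │       │↓│ │   │   │   │ │
│ │ ╶─┐ ╷ │ ╵ │ ╷ └───┴─┬─┘ │
│ │   │ │ │↳ B│ │       │   │
│ └─┐ │ └─┴───┴─┼───┐ ┌─┘ ╷ │
│   │ │         │   │ │   │ │
├─┐ └─┴─╴ ┌───╴ ╵ ╷ ╵ │ ┌─┘ │
│ │       │       │   │ │   │
│ ╵ ┌─────┤ ╶─┬───┴─┐ │ │ ╶─┤
│   │     │   │     │ │ │   │
│ ┌─┘ ┌─╴ │ ┌─┘ ┌─┐ └─┤ ├─╴ │
│ │   │   │ │   │ │   │ │   │
│ │ ┌─┤ ╶─┴─┘ ┌─┤ └─┐ │ │ ┌─┤
│ │ │ │       │ │   │ │ │ │ │
├─┘ │ └─┬─────┤ ╵ ╷ ╵ │ │ ╵ │
│   │   │     │   │   │ │   │
│ ╶─┴─┐ ╵ ╷ ╶─┘ ╶─┼───┤ ├───┤
│     │   │       │   │ │   │
│ ┌─╴ ├───┼───┬─╴ ╵ ╷ ╵ └─┐ │
│ │   │   │   │     │     │ │
├─┘ ┌─┘ ╷ │ ╷ └───┐ ├─────┘ │
│   │   │ │ │     │ │       │
│ ┌─┘ ┌─┘ │ ├───┐ └─┤ ┌─────┤
│ │   │   │ │   │   │ │     │
│ ╵ ╶─┤ ╶─┘ └─╴ └─┐ ╵ ╵ ┌─╴ │
│     │           │     │   │
└─────┴───────────┴─────┴───┘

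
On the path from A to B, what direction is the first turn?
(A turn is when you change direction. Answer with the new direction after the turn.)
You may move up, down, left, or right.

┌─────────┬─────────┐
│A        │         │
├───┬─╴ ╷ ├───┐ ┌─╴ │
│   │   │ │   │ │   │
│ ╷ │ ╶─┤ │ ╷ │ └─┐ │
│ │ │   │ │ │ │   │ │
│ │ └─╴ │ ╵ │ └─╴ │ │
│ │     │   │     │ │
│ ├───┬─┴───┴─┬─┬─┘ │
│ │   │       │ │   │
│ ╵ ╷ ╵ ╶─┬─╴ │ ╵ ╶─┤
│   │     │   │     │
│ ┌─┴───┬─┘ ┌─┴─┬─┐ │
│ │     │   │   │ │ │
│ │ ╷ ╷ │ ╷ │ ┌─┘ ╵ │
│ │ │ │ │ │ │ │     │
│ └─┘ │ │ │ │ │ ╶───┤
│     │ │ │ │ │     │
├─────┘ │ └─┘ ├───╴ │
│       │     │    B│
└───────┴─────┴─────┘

Directions: right, right, right, right, down, down, down, right, up, up, right, down, down, right, right, up, left, up, up, right, right, down, down, down, down, left, down, right, down, down, left, left, down, right, right, down
First turn direction: down

Solution:

┌─────────┬─────────┐
│A → → → ↓│    ↱ → ↓│
├───┬─╴ ╷ ├───┐ ┌─╴ │
│   │   │↓│↱ ↓│↑│  ↓│
│ ╷ │ ╶─┤ │ ╷ │ └─┐ │
│ │ │   │↓│↑│↓│↑ ↰│↓│
│ │ └─╴ │ ╵ │ └─╴ │ │
│ │     │↳ ↑│↳ → ↑│↓│
│ ├───┬─┴───┴─┬─┬─┘ │
│ │   │       │ │↓ ↲│
│ ╵ ╷ ╵ ╶─┬─╴ │ ╵ ╶─┤
│   │     │   │  ↳ ↓│
│ ┌─┴───┬─┘ ┌─┴─┬─┐ │
│ │     │   │   │ │↓│
│ │ ╷ ╷ │ ╷ │ ┌─┘ ╵ │
│ │ │ │ │ │ │ │↓ ← ↲│
│ └─┘ │ │ │ │ │ ╶───┤
│     │ │ │ │ │↳ → ↓│
├─────┘ │ └─┘ ├───╴ │
│       │     │    B│
└───────┴─────┴─────┘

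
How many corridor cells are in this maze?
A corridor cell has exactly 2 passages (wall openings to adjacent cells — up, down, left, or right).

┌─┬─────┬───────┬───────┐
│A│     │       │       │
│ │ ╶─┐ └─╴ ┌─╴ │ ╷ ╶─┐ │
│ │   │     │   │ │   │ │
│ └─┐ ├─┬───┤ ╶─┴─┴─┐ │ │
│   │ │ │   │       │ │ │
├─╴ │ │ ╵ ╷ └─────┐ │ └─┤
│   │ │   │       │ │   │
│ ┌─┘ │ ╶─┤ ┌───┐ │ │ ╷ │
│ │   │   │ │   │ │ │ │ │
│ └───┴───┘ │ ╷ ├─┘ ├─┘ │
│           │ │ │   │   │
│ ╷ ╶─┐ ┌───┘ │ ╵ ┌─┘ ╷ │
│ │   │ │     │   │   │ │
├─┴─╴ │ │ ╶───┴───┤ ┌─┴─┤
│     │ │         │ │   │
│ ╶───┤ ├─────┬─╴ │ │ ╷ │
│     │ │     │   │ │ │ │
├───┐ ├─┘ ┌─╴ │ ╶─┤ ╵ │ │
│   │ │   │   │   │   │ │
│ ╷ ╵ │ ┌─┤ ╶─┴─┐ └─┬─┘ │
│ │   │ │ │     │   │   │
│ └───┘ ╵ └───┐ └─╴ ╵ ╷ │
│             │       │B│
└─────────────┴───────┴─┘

Counting cells with exactly 2 passages:
Total corridor cells: 116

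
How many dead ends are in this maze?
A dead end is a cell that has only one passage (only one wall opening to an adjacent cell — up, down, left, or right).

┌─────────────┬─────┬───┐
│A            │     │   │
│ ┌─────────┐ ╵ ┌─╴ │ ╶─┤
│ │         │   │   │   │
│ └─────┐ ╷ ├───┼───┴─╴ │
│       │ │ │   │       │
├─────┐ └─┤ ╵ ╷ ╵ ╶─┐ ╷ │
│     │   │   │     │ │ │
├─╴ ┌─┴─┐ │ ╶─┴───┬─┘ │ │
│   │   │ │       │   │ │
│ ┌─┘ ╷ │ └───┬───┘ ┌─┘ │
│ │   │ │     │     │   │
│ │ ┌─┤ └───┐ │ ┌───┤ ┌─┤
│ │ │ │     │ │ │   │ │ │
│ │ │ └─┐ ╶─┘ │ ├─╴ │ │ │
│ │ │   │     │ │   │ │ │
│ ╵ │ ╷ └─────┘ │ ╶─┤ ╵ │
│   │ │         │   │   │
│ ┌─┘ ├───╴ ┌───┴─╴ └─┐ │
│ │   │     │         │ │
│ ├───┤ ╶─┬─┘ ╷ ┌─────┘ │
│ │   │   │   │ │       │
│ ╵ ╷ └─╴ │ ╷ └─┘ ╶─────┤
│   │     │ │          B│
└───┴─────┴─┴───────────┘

Checking each cell for number of passages:

Dead ends found at positions:
  (0, 11)
  (1, 1)
  (1, 8)
  (2, 4)
  (3, 0)
  (3, 2)
  (3, 9)
  (4, 8)
  (6, 2)
  (6, 5)
  (6, 8)
  (6, 11)
  (9, 1)
  (9, 10)
  (10, 7)
  (11, 5)
  (11, 11)
Total dead ends: 17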